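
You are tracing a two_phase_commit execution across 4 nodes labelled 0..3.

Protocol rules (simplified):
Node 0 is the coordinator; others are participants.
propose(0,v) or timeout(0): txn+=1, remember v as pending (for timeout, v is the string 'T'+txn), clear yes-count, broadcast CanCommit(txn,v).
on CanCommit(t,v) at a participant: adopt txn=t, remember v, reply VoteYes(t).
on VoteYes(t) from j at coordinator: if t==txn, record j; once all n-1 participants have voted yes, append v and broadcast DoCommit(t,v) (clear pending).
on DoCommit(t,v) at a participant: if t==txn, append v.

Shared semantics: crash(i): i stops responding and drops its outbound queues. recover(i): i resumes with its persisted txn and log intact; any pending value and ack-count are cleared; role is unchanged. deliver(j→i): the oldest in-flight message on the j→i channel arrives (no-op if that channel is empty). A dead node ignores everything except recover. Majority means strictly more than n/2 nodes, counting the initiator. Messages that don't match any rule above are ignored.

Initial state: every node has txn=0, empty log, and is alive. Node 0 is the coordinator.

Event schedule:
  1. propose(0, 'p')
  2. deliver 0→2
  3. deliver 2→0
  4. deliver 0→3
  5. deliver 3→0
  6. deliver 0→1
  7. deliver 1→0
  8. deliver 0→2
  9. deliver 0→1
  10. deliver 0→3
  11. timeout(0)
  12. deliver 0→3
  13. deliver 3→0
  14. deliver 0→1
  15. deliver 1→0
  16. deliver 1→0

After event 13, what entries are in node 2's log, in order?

1. propose(0,'p'):  <0:coor t1 ->
2. deliver 0→2:  <2:part t1 ->
3. deliver 2→0:  nop
4. deliver 0→3:  <3:part t1 ->
5. deliver 3→0:  nop
6. deliver 0→1:  <1:part t1 ->
7. deliver 1→0:  <0:coor t1 p>
8. deliver 0→2:  <2:part t1 p>
9. deliver 0→1:  <1:part t1 p>
10. deliver 0→3:  <3:part t1 p>
11. timeout(0):  <0:coor t2 p>
12. deliver 0→3:  <3:part t2 p>
13. deliver 3→0:  nop

p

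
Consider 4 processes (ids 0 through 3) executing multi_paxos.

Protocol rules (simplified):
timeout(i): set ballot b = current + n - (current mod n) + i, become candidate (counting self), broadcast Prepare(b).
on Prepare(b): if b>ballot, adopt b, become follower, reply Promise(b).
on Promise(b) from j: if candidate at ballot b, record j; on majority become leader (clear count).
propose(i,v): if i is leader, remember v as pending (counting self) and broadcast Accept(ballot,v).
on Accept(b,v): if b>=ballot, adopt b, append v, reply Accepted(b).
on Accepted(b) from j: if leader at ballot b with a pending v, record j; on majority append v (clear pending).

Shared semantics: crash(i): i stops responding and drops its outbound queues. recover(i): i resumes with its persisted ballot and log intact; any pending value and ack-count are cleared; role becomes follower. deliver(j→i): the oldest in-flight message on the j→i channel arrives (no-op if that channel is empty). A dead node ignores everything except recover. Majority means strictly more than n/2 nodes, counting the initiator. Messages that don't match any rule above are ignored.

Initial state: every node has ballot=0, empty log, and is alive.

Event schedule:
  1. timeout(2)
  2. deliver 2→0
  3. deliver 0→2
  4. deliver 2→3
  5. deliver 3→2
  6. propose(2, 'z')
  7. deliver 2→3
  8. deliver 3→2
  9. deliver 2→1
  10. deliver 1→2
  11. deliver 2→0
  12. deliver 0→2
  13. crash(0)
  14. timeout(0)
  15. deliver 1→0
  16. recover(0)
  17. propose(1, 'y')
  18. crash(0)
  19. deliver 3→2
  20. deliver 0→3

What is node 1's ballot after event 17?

6

after 1 — timeout(2): n2:cand/b6/[-]
after 2 — deliver 2→0: n0:foll/b6/[-]
after 3 — deliver 0→2: ·
after 4 — deliver 2→3: n3:foll/b6/[-]
after 5 — deliver 3→2: n2:lead/b6/[-]
after 6 — propose(2,'z'): ·
after 7 — deliver 2→3: n3:foll/b6/[z]
after 8 — deliver 3→2: ·
after 9 — deliver 2→1: n1:foll/b6/[-]
after 10 — deliver 1→2: ·
after 11 — deliver 2→0: n0:foll/b6/[z]
after 12 — deliver 0→2: n2:lead/b6/[z]
after 13 — crash(0): n0:✗foll/b6/[z]
after 14 — timeout(0): ·
after 15 — deliver 1→0: ·
after 16 — recover(0): n0:foll/b6/[z]
after 17 — propose(1,'y'): ·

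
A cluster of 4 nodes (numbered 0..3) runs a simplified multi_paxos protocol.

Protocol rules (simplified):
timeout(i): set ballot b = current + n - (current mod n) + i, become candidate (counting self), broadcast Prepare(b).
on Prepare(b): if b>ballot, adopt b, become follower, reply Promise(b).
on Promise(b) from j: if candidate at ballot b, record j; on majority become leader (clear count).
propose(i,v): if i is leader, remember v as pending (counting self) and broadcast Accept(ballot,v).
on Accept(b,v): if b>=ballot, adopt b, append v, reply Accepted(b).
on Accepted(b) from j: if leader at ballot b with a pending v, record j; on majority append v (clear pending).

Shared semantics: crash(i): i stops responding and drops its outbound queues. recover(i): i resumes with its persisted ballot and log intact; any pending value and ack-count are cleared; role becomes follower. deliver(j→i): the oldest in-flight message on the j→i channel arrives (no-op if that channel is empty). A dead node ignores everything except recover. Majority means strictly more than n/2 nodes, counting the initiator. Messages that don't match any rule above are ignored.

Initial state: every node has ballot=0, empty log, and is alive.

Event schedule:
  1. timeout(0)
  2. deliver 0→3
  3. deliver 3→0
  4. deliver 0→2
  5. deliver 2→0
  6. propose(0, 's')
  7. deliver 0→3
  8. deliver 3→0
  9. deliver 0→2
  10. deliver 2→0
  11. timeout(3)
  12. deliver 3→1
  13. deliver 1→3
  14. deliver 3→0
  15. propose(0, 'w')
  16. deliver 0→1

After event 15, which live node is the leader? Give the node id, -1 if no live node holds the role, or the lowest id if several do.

step 1 timeout(0): 0={cand,b=4,log=-}
step 2 deliver 0→3: 3={foll,b=4,log=-}
step 3 deliver 3→0: —
step 4 deliver 0→2: 2={foll,b=4,log=-}
step 5 deliver 2→0: 0={lead,b=4,log=-}
step 6 propose(0,'s'): —
step 7 deliver 0→3: 3={foll,b=4,log=s}
step 8 deliver 3→0: —
step 9 deliver 0→2: 2={foll,b=4,log=s}
step 10 deliver 2→0: 0={lead,b=4,log=s}
step 11 timeout(3): 3={cand,b=11,log=s}
step 12 deliver 3→1: 1={foll,b=11,log=-}
step 13 deliver 1→3: —
step 14 deliver 3→0: 0={foll,b=11,log=s}
step 15 propose(0,'w'): —

-1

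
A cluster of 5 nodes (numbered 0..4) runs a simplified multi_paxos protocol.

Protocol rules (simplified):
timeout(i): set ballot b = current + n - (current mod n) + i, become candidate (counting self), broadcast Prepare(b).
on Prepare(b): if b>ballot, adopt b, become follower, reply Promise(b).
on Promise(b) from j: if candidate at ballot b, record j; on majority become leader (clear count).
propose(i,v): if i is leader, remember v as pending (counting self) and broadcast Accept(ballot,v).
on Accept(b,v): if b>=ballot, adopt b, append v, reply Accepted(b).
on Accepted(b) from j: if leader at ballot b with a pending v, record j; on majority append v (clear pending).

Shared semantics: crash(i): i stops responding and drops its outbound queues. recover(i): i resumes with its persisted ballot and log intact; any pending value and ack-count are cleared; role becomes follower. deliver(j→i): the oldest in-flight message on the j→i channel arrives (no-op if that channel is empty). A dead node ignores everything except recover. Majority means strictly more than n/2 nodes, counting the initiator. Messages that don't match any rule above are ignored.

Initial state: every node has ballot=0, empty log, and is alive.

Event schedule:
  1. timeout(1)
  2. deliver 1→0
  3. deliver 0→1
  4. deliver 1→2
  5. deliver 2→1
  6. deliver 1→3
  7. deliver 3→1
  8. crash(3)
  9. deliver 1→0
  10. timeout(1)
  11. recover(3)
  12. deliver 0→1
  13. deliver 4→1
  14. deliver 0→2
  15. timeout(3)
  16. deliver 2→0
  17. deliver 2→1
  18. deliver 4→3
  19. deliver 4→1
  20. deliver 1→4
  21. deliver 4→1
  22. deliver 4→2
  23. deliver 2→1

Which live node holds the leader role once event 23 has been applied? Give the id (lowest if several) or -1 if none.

-1

[1] timeout(1) → N1(cand b6 [-])
[2] deliver 1→0 → N0(foll b6 [-])
[3] deliver 0→1 → ∅
[4] deliver 1→2 → N2(foll b6 [-])
[5] deliver 2→1 → N1(lead b6 [-])
[6] deliver 1→3 → N3(foll b6 [-])
[7] deliver 3→1 → ∅
[8] crash(3) → N3(✗foll b6 [-])
[9] deliver 1→0 → ∅
[10] timeout(1) → N1(cand b11 [-])
[11] recover(3) → N3(foll b6 [-])
[12] deliver 0→1 → ∅
[13] deliver 4→1 → ∅
[14] deliver 0→2 → ∅
[15] timeout(3) → N3(cand b13 [-])
[16] deliver 2→0 → ∅
[17] deliver 2→1 → ∅
[18] deliver 4→3 → ∅
[19] deliver 4→1 → ∅
[20] deliver 1→4 → N4(foll b6 [-])
[21] deliver 4→1 → ∅
[22] deliver 4→2 → ∅
[23] deliver 2→1 → ∅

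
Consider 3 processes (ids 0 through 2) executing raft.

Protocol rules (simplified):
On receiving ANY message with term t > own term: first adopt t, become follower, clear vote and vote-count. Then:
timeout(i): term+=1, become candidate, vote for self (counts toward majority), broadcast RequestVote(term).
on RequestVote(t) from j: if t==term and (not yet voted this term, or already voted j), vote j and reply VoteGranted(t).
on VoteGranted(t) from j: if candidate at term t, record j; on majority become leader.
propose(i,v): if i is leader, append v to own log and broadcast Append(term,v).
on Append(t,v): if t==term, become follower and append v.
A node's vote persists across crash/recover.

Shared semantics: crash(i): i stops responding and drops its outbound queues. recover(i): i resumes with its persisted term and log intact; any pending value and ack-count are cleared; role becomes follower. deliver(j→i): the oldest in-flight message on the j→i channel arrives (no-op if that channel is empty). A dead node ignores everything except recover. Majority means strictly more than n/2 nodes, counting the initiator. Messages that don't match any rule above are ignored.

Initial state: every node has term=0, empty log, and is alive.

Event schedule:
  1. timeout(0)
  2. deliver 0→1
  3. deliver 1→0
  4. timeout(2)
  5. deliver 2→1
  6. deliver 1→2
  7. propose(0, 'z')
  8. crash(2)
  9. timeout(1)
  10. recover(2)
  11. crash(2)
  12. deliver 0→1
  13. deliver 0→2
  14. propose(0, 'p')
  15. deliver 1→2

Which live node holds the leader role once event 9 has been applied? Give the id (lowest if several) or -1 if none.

e1 timeout(0): 0[cand,t=1,-]
e2 deliver 0→1: 1[foll,t=1,-]
e3 deliver 1→0: 0[lead,t=1,-]
e4 timeout(2): 2[cand,t=1,-]
e5 deliver 2→1: ·
e6 deliver 1→2: ·
e7 propose(0,'z'): 0[lead,t=1,z]
e8 crash(2): 2[✗cand,t=1,-]
e9 timeout(1): 1[cand,t=2,-]

0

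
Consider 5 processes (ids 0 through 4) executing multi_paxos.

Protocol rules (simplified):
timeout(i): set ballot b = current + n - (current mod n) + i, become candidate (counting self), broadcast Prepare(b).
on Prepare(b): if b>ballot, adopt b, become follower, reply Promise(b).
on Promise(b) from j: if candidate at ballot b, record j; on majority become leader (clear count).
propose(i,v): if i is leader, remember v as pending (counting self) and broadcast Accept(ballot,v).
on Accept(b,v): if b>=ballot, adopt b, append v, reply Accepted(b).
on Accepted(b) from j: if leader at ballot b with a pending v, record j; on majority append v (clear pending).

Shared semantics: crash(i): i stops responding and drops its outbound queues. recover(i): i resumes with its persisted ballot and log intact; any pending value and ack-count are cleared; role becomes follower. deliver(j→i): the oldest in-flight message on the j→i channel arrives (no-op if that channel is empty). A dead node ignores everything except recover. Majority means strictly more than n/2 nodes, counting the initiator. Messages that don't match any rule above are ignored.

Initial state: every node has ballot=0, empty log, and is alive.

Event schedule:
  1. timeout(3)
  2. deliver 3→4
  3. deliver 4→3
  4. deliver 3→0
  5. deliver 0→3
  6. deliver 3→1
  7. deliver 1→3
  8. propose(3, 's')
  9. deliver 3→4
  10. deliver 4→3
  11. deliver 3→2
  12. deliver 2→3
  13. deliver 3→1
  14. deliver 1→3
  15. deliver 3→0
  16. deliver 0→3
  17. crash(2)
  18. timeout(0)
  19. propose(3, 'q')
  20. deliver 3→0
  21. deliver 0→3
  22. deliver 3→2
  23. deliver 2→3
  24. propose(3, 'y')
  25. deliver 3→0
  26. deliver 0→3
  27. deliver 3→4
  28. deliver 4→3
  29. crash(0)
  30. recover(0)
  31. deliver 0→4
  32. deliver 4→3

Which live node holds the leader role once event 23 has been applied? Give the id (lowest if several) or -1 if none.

-1

e1 timeout(3): 3[cand,b=8,-]
e2 deliver 3→4: 4[foll,b=8,-]
e3 deliver 4→3: ·
e4 deliver 3→0: 0[foll,b=8,-]
e5 deliver 0→3: 3[lead,b=8,-]
e6 deliver 3→1: 1[foll,b=8,-]
e7 deliver 1→3: ·
e8 propose(3,'s'): ·
e9 deliver 3→4: 4[foll,b=8,s]
e10 deliver 4→3: ·
e11 deliver 3→2: 2[foll,b=8,-]
e12 deliver 2→3: ·
e13 deliver 3→1: 1[foll,b=8,s]
e14 deliver 1→3: 3[lead,b=8,s]
e15 deliver 3→0: 0[foll,b=8,s]
e16 deliver 0→3: ·
e17 crash(2): 2[✗foll,b=8,-]
e18 timeout(0): 0[cand,b=10,s]
e19 propose(3,'q'): ·
e20 deliver 3→0: ·
e21 deliver 0→3: 3[foll,b=10,s]
e22 deliver 3→2: ·
e23 deliver 2→3: ·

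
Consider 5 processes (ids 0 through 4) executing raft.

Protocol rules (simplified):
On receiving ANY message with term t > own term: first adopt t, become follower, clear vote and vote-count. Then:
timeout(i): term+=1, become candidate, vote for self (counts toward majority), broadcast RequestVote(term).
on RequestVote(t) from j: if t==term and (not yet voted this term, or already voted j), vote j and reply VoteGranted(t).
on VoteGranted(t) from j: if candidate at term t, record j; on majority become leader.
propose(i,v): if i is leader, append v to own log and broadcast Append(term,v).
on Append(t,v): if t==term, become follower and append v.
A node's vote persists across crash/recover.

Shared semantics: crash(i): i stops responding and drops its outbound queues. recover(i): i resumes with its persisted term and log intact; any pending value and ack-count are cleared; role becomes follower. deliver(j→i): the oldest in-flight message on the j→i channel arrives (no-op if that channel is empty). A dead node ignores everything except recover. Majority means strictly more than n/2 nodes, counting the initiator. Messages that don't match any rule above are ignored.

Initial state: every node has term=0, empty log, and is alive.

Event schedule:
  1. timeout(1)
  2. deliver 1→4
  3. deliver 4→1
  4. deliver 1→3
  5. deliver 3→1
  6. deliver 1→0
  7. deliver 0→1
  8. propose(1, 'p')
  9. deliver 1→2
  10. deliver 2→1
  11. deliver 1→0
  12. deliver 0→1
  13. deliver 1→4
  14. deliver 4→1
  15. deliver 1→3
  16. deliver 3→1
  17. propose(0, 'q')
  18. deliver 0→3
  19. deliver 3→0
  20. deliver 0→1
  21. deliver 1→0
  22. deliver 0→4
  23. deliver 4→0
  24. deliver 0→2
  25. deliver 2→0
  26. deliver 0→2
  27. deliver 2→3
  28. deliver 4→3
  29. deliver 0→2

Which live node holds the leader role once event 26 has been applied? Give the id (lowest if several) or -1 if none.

1

step 1 timeout(1): 1={cand,t=1,log=-}
step 2 deliver 1→4: 4={foll,t=1,log=-}
step 3 deliver 4→1: —
step 4 deliver 1→3: 3={foll,t=1,log=-}
step 5 deliver 3→1: 1={lead,t=1,log=-}
step 6 deliver 1→0: 0={foll,t=1,log=-}
step 7 deliver 0→1: —
step 8 propose(1,'p'): 1={lead,t=1,log=p}
step 9 deliver 1→2: 2={foll,t=1,log=-}
step 10 deliver 2→1: —
step 11 deliver 1→0: 0={foll,t=1,log=p}
step 12 deliver 0→1: —
step 13 deliver 1→4: 4={foll,t=1,log=p}
step 14 deliver 4→1: —
step 15 deliver 1→3: 3={foll,t=1,log=p}
step 16 deliver 3→1: —
step 17 propose(0,'q'): —
step 18 deliver 0→3: —
step 19 deliver 3→0: —
step 20 deliver 0→1: —
step 21 deliver 1→0: —
step 22 deliver 0→4: —
step 23 deliver 4→0: —
step 24 deliver 0→2: —
step 25 deliver 2→0: —
step 26 deliver 0→2: —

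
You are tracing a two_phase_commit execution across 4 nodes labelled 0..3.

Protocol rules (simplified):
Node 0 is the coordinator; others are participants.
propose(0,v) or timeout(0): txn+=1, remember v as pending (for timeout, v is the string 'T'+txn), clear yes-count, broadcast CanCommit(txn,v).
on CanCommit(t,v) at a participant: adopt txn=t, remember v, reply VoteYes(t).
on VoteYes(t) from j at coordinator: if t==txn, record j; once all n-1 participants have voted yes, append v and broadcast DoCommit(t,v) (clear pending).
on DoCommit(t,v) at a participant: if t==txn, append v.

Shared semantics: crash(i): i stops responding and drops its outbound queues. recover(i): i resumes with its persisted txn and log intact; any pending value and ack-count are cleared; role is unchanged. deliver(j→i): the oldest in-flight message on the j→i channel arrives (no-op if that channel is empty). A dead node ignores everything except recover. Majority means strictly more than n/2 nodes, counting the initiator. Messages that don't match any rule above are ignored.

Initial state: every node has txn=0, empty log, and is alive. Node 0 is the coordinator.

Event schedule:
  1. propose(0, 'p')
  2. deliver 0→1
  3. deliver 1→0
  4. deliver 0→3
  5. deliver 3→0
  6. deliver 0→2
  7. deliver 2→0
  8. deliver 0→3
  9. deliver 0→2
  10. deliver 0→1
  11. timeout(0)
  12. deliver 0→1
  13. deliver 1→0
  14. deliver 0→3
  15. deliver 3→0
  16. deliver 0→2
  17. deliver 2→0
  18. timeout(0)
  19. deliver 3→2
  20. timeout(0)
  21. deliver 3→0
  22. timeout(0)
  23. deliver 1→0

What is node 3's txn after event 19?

2

e1 propose(0,'p'): 0[coor,t=1,-]
e2 deliver 0→1: 1[part,t=1,-]
e3 deliver 1→0: ·
e4 deliver 0→3: 3[part,t=1,-]
e5 deliver 3→0: ·
e6 deliver 0→2: 2[part,t=1,-]
e7 deliver 2→0: 0[coor,t=1,p]
e8 deliver 0→3: 3[part,t=1,p]
e9 deliver 0→2: 2[part,t=1,p]
e10 deliver 0→1: 1[part,t=1,p]
e11 timeout(0): 0[coor,t=2,p]
e12 deliver 0→1: 1[part,t=2,p]
e13 deliver 1→0: ·
e14 deliver 0→3: 3[part,t=2,p]
e15 deliver 3→0: ·
e16 deliver 0→2: 2[part,t=2,p]
e17 deliver 2→0: 0[coor,t=2,p,T2]
e18 timeout(0): 0[coor,t=3,p,T2]
e19 deliver 3→2: ·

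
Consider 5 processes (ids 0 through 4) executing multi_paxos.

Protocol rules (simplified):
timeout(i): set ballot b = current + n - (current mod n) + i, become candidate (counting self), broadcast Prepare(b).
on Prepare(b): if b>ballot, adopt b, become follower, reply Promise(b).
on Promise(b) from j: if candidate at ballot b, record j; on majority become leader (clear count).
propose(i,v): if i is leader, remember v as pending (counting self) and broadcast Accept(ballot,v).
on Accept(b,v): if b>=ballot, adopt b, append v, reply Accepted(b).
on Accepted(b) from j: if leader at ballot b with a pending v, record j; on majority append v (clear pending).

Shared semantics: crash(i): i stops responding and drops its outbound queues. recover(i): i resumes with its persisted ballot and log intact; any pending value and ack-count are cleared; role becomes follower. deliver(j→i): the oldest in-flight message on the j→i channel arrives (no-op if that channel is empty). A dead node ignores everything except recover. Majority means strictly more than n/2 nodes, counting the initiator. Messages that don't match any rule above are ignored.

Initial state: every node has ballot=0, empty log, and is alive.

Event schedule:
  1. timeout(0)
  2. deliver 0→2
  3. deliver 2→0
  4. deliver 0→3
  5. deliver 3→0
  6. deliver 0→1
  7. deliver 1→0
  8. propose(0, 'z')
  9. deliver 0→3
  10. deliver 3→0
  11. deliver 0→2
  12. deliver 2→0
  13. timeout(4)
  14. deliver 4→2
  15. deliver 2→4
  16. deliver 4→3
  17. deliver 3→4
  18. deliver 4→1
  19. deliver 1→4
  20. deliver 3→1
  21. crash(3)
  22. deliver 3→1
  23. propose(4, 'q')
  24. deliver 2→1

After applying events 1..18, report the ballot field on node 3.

9

step 1 timeout(0): 0={cand,b=5,log=-}
step 2 deliver 0→2: 2={foll,b=5,log=-}
step 3 deliver 2→0: —
step 4 deliver 0→3: 3={foll,b=5,log=-}
step 5 deliver 3→0: 0={lead,b=5,log=-}
step 6 deliver 0→1: 1={foll,b=5,log=-}
step 7 deliver 1→0: —
step 8 propose(0,'z'): —
step 9 deliver 0→3: 3={foll,b=5,log=z}
step 10 deliver 3→0: —
step 11 deliver 0→2: 2={foll,b=5,log=z}
step 12 deliver 2→0: 0={lead,b=5,log=z}
step 13 timeout(4): 4={cand,b=9,log=-}
step 14 deliver 4→2: 2={foll,b=9,log=z}
step 15 deliver 2→4: —
step 16 deliver 4→3: 3={foll,b=9,log=z}
step 17 deliver 3→4: 4={lead,b=9,log=-}
step 18 deliver 4→1: 1={foll,b=9,log=-}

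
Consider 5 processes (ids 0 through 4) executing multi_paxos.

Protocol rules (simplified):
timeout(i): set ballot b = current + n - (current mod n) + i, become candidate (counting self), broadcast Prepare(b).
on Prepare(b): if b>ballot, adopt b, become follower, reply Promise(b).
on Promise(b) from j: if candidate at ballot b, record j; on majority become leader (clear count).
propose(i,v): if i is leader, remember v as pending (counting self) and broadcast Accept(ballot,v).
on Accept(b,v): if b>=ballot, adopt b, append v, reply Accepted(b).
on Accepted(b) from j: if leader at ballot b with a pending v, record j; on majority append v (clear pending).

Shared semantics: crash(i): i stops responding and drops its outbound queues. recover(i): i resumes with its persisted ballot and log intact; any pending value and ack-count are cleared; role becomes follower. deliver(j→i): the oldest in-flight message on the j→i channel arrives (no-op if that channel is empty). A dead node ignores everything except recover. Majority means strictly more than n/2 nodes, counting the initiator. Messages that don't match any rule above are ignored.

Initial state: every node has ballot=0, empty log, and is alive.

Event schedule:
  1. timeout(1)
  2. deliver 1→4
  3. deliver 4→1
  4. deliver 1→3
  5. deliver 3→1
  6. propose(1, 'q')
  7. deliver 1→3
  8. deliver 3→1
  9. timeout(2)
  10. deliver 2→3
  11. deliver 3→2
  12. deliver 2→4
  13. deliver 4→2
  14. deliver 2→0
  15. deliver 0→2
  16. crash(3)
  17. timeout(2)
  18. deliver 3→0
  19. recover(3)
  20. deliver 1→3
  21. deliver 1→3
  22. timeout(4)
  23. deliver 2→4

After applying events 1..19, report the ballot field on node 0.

1. timeout(1):  <1:cand b6 ->
2. deliver 1→4:  <4:foll b6 ->
3. deliver 4→1:  nop
4. deliver 1→3:  <3:foll b6 ->
5. deliver 3→1:  <1:lead b6 ->
6. propose(1,'q'):  nop
7. deliver 1→3:  <3:foll b6 q>
8. deliver 3→1:  nop
9. timeout(2):  <2:cand b7 ->
10. deliver 2→3:  <3:foll b7 q>
11. deliver 3→2:  nop
12. deliver 2→4:  <4:foll b7 ->
13. deliver 4→2:  <2:lead b7 ->
14. deliver 2→0:  <0:foll b7 ->
15. deliver 0→2:  nop
16. crash(3):  <3:✗foll b7 q>
17. timeout(2):  <2:cand b12 ->
18. deliver 3→0:  nop
19. recover(3):  <3:foll b7 q>

7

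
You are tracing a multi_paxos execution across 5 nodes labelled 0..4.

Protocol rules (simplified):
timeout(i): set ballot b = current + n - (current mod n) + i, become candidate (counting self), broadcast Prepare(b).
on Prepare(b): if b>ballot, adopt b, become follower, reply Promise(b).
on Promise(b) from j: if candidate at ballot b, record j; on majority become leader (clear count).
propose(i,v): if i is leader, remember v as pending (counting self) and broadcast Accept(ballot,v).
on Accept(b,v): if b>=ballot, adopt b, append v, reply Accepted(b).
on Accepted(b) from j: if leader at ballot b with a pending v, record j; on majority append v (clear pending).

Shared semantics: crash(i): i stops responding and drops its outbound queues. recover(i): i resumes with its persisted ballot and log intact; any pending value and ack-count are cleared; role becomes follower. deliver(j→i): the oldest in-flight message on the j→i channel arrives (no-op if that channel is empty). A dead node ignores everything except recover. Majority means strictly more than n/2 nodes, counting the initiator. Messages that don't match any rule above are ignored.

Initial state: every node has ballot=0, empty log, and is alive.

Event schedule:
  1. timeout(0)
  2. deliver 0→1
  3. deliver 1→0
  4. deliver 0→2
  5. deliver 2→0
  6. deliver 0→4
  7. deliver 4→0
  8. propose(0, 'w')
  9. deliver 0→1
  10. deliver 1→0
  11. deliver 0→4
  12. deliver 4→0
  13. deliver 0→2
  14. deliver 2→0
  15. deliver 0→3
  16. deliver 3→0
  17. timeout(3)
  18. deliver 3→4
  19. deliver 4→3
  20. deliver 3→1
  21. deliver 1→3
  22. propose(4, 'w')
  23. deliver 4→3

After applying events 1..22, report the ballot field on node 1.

13

e1 timeout(0): 0[cand,b=5,-]
e2 deliver 0→1: 1[foll,b=5,-]
e3 deliver 1→0: ·
e4 deliver 0→2: 2[foll,b=5,-]
e5 deliver 2→0: 0[lead,b=5,-]
e6 deliver 0→4: 4[foll,b=5,-]
e7 deliver 4→0: ·
e8 propose(0,'w'): ·
e9 deliver 0→1: 1[foll,b=5,w]
e10 deliver 1→0: ·
e11 deliver 0→4: 4[foll,b=5,w]
e12 deliver 4→0: 0[lead,b=5,w]
e13 deliver 0→2: 2[foll,b=5,w]
e14 deliver 2→0: ·
e15 deliver 0→3: 3[foll,b=5,-]
e16 deliver 3→0: ·
e17 timeout(3): 3[cand,b=13,-]
e18 deliver 3→4: 4[foll,b=13,w]
e19 deliver 4→3: ·
e20 deliver 3→1: 1[foll,b=13,w]
e21 deliver 1→3: 3[lead,b=13,-]
e22 propose(4,'w'): ·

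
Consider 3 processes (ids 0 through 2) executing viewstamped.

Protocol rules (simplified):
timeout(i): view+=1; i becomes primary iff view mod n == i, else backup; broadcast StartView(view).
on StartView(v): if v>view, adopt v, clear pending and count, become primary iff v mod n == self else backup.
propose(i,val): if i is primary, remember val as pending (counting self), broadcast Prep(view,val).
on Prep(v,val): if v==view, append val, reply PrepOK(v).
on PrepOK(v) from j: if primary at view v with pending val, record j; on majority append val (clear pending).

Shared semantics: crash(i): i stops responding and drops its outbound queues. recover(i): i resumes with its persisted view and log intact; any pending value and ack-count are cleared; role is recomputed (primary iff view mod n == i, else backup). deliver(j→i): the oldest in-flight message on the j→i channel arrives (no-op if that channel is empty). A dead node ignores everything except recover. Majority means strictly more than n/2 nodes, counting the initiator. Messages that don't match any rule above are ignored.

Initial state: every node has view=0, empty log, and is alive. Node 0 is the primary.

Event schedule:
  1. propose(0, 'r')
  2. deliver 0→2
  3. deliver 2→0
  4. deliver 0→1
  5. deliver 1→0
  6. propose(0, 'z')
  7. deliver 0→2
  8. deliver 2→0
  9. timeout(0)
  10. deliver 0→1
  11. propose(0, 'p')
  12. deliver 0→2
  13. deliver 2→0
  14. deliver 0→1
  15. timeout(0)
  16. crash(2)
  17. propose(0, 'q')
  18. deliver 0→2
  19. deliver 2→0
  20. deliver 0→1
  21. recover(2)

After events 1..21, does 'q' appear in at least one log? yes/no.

after 1 — propose(0,'r'): ·
after 2 — deliver 0→2: n2:back/v0/[r]
after 3 — deliver 2→0: n0:prim/v0/[r]
after 4 — deliver 0→1: n1:back/v0/[r]
after 5 — deliver 1→0: ·
after 6 — propose(0,'z'): ·
after 7 — deliver 0→2: n2:back/v0/[r,z]
after 8 — deliver 2→0: n0:prim/v0/[r,z]
after 9 — timeout(0): n0:back/v1/[r,z]
after 10 — deliver 0→1: n1:back/v0/[r,z]
after 11 — propose(0,'p'): ·
after 12 — deliver 0→2: n2:back/v1/[r,z]
after 13 — deliver 2→0: ·
after 14 — deliver 0→1: n1:prim/v1/[r,z]
after 15 — timeout(0): n0:back/v2/[r,z]
after 16 — crash(2): n2:✗back/v1/[r,z]
after 17 — propose(0,'q'): ·
after 18 — deliver 0→2: ·
after 19 — deliver 2→0: ·
after 20 — deliver 0→1: n1:back/v2/[r,z]
after 21 — recover(2): n2:back/v1/[r,z]

no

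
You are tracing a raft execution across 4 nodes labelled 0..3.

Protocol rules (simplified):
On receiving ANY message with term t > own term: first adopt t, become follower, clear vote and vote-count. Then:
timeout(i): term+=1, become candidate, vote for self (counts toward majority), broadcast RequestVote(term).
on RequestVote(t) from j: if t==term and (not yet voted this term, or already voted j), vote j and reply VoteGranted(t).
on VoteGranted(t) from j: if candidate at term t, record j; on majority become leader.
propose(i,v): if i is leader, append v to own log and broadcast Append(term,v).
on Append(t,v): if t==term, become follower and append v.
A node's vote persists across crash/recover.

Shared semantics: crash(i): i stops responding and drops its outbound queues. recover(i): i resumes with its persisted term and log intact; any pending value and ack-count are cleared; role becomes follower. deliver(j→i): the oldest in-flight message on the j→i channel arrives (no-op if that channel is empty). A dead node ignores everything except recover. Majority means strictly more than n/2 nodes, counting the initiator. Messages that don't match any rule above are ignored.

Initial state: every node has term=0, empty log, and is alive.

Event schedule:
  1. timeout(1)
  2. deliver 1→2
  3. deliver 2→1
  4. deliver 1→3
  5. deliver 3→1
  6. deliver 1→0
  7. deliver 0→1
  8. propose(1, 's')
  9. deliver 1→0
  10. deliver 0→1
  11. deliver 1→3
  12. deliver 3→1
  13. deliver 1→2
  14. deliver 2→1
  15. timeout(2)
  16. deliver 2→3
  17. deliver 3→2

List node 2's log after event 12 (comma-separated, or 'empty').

e1 timeout(1): 1[cand,t=1,-]
e2 deliver 1→2: 2[foll,t=1,-]
e3 deliver 2→1: ·
e4 deliver 1→3: 3[foll,t=1,-]
e5 deliver 3→1: 1[lead,t=1,-]
e6 deliver 1→0: 0[foll,t=1,-]
e7 deliver 0→1: ·
e8 propose(1,'s'): 1[lead,t=1,s]
e9 deliver 1→0: 0[foll,t=1,s]
e10 deliver 0→1: ·
e11 deliver 1→3: 3[foll,t=1,s]
e12 deliver 3→1: ·

empty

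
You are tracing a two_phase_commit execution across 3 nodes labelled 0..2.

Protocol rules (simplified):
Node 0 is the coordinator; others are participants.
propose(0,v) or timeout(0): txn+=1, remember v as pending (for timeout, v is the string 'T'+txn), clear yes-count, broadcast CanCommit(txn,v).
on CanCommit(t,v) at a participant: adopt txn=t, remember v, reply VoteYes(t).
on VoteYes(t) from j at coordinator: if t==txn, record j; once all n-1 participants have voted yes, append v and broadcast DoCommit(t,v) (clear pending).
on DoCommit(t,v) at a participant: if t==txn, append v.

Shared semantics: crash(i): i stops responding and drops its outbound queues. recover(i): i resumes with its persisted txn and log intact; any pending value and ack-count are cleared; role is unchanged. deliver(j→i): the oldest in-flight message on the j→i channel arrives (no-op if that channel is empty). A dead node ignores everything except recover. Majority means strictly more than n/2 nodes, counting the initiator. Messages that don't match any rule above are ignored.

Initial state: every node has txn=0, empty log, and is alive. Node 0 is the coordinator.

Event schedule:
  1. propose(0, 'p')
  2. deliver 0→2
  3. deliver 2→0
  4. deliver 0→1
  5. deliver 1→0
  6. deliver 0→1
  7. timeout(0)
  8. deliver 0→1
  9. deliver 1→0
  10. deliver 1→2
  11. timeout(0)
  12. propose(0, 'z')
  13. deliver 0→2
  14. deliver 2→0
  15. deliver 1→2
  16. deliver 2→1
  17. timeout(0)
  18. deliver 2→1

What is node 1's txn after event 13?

2

1. propose(0,'p'):  <0:coor t1 ->
2. deliver 0→2:  <2:part t1 ->
3. deliver 2→0:  nop
4. deliver 0→1:  <1:part t1 ->
5. deliver 1→0:  <0:coor t1 p>
6. deliver 0→1:  <1:part t1 p>
7. timeout(0):  <0:coor t2 p>
8. deliver 0→1:  <1:part t2 p>
9. deliver 1→0:  nop
10. deliver 1→2:  nop
11. timeout(0):  <0:coor t3 p>
12. propose(0,'z'):  <0:coor t4 p>
13. deliver 0→2:  <2:part t1 p>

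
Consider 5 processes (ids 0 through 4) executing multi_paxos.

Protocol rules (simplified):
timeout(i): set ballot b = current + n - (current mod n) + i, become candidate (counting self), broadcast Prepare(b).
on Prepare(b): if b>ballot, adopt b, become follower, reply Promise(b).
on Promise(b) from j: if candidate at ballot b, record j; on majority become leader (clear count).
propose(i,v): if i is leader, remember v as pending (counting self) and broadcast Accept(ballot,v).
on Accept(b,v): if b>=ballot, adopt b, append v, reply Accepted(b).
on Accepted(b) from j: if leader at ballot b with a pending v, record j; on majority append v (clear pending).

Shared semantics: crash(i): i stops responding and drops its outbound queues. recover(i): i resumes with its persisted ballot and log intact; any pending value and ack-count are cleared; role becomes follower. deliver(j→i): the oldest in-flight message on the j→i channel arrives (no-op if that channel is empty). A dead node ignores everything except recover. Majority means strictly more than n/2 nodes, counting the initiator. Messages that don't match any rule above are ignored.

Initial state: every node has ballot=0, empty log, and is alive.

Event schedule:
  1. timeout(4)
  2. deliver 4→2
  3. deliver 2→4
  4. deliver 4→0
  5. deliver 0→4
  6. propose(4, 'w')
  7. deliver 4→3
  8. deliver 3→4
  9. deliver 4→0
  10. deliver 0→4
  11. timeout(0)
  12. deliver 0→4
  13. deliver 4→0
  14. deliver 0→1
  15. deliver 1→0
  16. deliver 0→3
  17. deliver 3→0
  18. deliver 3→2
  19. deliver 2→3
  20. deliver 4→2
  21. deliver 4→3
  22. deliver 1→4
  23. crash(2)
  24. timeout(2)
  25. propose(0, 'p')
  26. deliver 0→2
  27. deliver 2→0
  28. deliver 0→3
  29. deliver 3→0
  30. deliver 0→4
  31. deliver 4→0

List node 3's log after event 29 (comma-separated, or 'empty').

p

step 1 timeout(4): 4={cand,b=9,log=-}
step 2 deliver 4→2: 2={foll,b=9,log=-}
step 3 deliver 2→4: —
step 4 deliver 4→0: 0={foll,b=9,log=-}
step 5 deliver 0→4: 4={lead,b=9,log=-}
step 6 propose(4,'w'): —
step 7 deliver 4→3: 3={foll,b=9,log=-}
step 8 deliver 3→4: —
step 9 deliver 4→0: 0={foll,b=9,log=w}
step 10 deliver 0→4: —
step 11 timeout(0): 0={cand,b=10,log=w}
step 12 deliver 0→4: 4={foll,b=10,log=-}
step 13 deliver 4→0: —
step 14 deliver 0→1: 1={foll,b=10,log=-}
step 15 deliver 1→0: 0={lead,b=10,log=w}
step 16 deliver 0→3: 3={foll,b=10,log=-}
step 17 deliver 3→0: —
step 18 deliver 3→2: —
step 19 deliver 2→3: —
step 20 deliver 4→2: 2={foll,b=9,log=w}
step 21 deliver 4→3: —
step 22 deliver 1→4: —
step 23 crash(2): 2={✗foll,b=9,log=w}
step 24 timeout(2): —
step 25 propose(0,'p'): —
step 26 deliver 0→2: —
step 27 deliver 2→0: —
step 28 deliver 0→3: 3={foll,b=10,log=p}
step 29 deliver 3→0: —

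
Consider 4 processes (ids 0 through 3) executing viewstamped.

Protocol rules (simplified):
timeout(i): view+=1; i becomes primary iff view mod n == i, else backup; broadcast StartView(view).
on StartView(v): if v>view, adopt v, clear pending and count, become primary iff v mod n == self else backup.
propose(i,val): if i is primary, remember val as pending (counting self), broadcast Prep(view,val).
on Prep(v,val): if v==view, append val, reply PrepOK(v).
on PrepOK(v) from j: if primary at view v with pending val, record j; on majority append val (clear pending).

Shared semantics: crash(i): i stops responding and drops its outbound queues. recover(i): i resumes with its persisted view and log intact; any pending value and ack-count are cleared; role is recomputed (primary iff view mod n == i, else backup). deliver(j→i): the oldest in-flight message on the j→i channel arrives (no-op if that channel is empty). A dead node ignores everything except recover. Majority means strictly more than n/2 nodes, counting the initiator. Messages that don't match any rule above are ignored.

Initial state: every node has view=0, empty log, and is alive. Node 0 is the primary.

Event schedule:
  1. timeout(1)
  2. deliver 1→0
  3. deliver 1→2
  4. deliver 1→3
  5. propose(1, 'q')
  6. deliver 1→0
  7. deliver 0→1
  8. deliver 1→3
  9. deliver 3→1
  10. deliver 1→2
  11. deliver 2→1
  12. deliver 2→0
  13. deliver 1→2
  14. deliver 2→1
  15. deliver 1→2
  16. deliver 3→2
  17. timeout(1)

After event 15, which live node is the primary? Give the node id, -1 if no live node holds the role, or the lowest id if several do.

1. timeout(1):  <1:prim v1 ->
2. deliver 1→0:  <0:back v1 ->
3. deliver 1→2:  <2:back v1 ->
4. deliver 1→3:  <3:back v1 ->
5. propose(1,'q'):  nop
6. deliver 1→0:  <0:back v1 q>
7. deliver 0→1:  nop
8. deliver 1→3:  <3:back v1 q>
9. deliver 3→1:  <1:prim v1 q>
10. deliver 1→2:  <2:back v1 q>
11. deliver 2→1:  nop
12. deliver 2→0:  nop
13. deliver 1→2:  nop
14. deliver 2→1:  nop
15. deliver 1→2:  nop

1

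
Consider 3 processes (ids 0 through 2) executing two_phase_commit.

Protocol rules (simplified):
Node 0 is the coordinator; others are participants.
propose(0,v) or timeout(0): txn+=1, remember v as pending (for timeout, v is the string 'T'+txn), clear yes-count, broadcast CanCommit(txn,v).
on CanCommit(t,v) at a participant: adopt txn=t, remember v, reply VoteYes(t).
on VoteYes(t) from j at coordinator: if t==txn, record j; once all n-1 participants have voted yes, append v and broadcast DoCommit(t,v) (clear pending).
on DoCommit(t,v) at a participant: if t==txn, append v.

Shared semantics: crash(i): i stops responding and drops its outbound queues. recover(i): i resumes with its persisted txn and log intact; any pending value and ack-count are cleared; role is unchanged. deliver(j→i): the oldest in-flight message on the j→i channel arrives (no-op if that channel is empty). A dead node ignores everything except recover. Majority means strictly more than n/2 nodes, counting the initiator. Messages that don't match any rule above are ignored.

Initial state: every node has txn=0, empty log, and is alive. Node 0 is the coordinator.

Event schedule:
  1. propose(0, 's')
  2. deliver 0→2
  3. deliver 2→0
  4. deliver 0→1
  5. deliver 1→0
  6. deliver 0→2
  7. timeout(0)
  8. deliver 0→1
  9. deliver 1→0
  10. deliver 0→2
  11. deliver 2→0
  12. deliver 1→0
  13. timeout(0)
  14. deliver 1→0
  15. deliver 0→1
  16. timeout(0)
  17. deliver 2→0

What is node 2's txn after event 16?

after 1 — propose(0,'s'): n0:coor/t1/[-]
after 2 — deliver 0→2: n2:part/t1/[-]
after 3 — deliver 2→0: ·
after 4 — deliver 0→1: n1:part/t1/[-]
after 5 — deliver 1→0: n0:coor/t1/[s]
after 6 — deliver 0→2: n2:part/t1/[s]
after 7 — timeout(0): n0:coor/t2/[s]
after 8 — deliver 0→1: n1:part/t1/[s]
after 9 — deliver 1→0: ·
after 10 — deliver 0→2: n2:part/t2/[s]
after 11 — deliver 2→0: ·
after 12 — deliver 1→0: ·
after 13 — timeout(0): n0:coor/t3/[s]
after 14 — deliver 1→0: ·
after 15 — deliver 0→1: n1:part/t2/[s]
after 16 — timeout(0): n0:coor/t4/[s]

2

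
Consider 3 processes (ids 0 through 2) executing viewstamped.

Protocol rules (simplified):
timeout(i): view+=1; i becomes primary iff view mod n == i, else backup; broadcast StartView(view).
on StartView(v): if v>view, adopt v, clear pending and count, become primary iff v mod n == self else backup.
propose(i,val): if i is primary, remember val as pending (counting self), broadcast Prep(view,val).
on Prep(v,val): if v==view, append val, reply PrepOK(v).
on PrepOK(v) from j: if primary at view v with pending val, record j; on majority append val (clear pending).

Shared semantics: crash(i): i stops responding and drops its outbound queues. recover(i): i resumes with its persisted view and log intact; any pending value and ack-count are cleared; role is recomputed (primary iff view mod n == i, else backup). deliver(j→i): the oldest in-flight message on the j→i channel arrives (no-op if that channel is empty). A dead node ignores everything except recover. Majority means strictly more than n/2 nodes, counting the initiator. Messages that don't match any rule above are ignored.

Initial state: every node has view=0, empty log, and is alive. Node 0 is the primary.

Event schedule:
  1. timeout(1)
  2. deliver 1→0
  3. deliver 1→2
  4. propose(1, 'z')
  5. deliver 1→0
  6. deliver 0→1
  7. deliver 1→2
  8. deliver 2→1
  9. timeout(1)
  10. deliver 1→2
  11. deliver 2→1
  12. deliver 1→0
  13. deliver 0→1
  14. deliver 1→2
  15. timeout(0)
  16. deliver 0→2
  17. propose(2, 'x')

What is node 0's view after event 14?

e1 timeout(1): 1[prim,v=1,-]
e2 deliver 1→0: 0[back,v=1,-]
e3 deliver 1→2: 2[back,v=1,-]
e4 propose(1,'z'): ·
e5 deliver 1→0: 0[back,v=1,z]
e6 deliver 0→1: 1[prim,v=1,z]
e7 deliver 1→2: 2[back,v=1,z]
e8 deliver 2→1: ·
e9 timeout(1): 1[back,v=2,z]
e10 deliver 1→2: 2[prim,v=2,z]
e11 deliver 2→1: ·
e12 deliver 1→0: 0[back,v=2,z]
e13 deliver 0→1: ·
e14 deliver 1→2: ·

2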